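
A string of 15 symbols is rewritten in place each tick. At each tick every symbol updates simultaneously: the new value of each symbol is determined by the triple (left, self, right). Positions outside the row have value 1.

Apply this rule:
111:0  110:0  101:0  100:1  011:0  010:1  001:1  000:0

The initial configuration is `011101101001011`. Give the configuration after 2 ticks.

100000010000101

000000001111000
100000010000101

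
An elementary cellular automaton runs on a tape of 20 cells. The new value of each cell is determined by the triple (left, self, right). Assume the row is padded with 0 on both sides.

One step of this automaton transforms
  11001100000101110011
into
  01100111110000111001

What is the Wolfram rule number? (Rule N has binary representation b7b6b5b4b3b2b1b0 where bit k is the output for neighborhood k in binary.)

position 14: 111 → 1  (bit 7 = 1)
position 1: 110 → 1  (bit 6 = 1)
position 12: 101 → 0  (bit 5 = 0)
position 2: 100 → 1  (bit 4 = 1)
position 0: 011 → 0  (bit 3 = 0)
position 11: 010 → 0  (bit 2 = 0)
position 3: 001 → 0  (bit 1 = 0)
position 7: 000 → 1  (bit 0 = 1)
bits b7..b0 = 11010001 = 209

209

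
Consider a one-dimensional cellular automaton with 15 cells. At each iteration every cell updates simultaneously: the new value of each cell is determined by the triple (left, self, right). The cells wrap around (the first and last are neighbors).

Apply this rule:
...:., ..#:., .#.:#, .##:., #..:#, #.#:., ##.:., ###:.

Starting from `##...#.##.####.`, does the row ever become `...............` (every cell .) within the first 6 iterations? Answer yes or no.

no

..#..#.........
..##.##........
.......#.......
.......##......
.........#.....
.........##....
iteration 6 is .........##...., still not uniform .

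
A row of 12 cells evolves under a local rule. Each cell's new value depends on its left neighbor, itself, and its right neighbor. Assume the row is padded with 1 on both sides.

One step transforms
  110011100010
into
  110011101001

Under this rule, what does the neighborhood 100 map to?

At position 2 the neighborhood is 100; the next row has 0 there.

0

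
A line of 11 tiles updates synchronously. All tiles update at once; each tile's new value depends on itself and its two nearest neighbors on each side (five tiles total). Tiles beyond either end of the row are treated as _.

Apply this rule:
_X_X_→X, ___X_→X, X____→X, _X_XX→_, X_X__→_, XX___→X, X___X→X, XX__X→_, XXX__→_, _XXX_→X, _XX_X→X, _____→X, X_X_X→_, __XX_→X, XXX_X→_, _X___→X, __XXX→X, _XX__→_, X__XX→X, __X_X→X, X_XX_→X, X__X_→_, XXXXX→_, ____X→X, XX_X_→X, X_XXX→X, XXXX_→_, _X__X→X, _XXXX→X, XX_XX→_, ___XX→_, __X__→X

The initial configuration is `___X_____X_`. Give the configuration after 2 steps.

XXXXXXXXXXX
XX_________

XX_________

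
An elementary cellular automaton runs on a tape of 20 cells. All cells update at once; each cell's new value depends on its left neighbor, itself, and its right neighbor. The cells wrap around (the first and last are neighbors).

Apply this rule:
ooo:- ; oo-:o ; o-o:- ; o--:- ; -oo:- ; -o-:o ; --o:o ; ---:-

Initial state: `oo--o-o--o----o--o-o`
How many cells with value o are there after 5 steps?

-o-oo-o-oo---oo-oo--
oo--o-o--o--o-o--o--
-o-oo-o-oo-oo-o-oo-o
-o--o-o--o--o-o--o-o
-o-oo-o-oo-oo-o-oo-o
count of o: 12

12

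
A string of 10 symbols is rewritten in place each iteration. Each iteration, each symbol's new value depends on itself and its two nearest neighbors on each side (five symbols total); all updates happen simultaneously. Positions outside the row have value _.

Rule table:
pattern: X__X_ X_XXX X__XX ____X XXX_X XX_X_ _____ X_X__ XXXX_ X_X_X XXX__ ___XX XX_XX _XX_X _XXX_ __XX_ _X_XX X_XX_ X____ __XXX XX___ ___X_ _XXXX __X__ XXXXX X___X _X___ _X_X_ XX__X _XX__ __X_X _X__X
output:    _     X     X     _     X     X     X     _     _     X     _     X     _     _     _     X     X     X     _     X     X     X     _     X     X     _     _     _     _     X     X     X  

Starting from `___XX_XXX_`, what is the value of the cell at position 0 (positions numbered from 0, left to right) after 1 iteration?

X_XX__X__X
position 0 holds X

X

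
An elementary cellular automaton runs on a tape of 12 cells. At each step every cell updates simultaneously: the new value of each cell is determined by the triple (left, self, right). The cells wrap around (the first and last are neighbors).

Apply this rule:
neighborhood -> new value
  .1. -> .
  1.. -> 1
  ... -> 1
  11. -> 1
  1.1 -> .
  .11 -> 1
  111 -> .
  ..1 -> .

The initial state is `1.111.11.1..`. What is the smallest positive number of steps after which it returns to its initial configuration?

24

..1.1.11..1.
1.....111..1
11111.1.11.1
....1...11.1
111..11.11..
1.11.11.111.
..11.11.1.1.
1.11.11....1
1.11.11111.1
1.11.1...1.1
1.11..11...1
1.111.1111.1
1.1.1.1..1.1
1......1...1
111111..11.1
.....11.11.1
1111.11.11..
1..1.11.111.
.1...11.1.1.
..11.11....1
1.11.11111..
..11.1...11.
1.11..11.111
1.111.11.1..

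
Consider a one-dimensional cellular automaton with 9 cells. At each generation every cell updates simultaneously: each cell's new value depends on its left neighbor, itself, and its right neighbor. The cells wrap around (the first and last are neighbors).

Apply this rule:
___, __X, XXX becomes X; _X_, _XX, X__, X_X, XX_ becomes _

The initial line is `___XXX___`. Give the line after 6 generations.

X__XXX__X

generation 1: XXX_X__XX
generation 2: XX____X_X
generation 3: X__XXX___
generation 4: __X_X__XX
generation 5: _X____X__
generation 6: X__XXX__X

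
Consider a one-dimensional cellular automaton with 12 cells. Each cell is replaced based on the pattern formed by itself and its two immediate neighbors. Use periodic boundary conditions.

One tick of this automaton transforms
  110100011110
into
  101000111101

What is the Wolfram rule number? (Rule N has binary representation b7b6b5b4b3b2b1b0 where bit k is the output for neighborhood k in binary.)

170

position 8: 111 → 1  (bit 7 = 1)
position 1: 110 → 0  (bit 6 = 0)
position 2: 101 → 1  (bit 5 = 1)
position 4: 100 → 0  (bit 4 = 0)
position 0: 011 → 1  (bit 3 = 1)
position 3: 010 → 0  (bit 2 = 0)
position 6: 001 → 1  (bit 1 = 1)
position 5: 000 → 0  (bit 0 = 0)
bits b7..b0 = 10101010 = 170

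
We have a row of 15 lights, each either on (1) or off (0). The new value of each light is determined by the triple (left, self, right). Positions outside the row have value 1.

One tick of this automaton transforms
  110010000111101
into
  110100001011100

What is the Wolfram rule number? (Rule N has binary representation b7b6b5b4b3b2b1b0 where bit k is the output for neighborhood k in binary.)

194

position 0: 111 → 1  (bit 7 = 1)
position 1: 110 → 1  (bit 6 = 1)
position 13: 101 → 0  (bit 5 = 0)
position 2: 100 → 0  (bit 4 = 0)
position 9: 011 → 0  (bit 3 = 0)
position 4: 010 → 0  (bit 2 = 0)
position 3: 001 → 1  (bit 1 = 1)
position 6: 000 → 0  (bit 0 = 0)
bits b7..b0 = 11000010 = 194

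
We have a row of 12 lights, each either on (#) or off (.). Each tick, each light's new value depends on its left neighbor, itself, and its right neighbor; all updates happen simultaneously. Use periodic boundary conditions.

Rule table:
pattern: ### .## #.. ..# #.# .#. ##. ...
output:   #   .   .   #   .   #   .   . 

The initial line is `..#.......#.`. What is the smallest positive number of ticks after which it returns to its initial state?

.##......##.
#.......#...
#......##..#
......#...#.
.....##..##.
....#...#...
...##..##...
..#...#.....
.##..##.....
#...#.......
#..##......#
..#.......#.

12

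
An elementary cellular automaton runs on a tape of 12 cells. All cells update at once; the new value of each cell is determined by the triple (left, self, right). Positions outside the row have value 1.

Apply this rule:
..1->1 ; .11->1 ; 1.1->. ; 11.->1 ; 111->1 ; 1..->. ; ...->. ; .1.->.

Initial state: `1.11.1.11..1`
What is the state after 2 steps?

1.11...11.11
1.11..111.11

1.11..111.11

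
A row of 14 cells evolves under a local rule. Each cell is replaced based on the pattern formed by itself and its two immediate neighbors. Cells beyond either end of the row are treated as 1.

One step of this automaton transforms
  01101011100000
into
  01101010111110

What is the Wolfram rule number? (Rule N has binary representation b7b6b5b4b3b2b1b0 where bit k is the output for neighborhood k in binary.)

position 7: 111 → 0  (bit 7 = 0)
position 2: 110 → 1  (bit 6 = 1)
position 0: 101 → 0  (bit 5 = 0)
position 9: 100 → 1  (bit 4 = 1)
position 1: 011 → 1  (bit 3 = 1)
position 4: 010 → 1  (bit 2 = 1)
position 13: 001 → 0  (bit 1 = 0)
position 10: 000 → 1  (bit 0 = 1)
bits b7..b0 = 01011101 = 93

93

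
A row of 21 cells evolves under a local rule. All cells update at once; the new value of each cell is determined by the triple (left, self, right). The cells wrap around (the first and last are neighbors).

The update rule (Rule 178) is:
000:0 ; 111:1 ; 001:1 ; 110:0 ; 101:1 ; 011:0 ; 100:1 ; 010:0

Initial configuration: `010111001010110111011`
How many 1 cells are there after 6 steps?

101010110101001010100
010101001010110101011
101010110101001010100  (repeats step 1; period 2)
step 6: 010101001010110101011
count of 1: 11

11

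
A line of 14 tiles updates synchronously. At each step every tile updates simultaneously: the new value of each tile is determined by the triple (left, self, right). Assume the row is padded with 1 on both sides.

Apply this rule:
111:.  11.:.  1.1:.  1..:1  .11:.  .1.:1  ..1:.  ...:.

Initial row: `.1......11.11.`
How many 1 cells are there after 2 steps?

1

.11...........
...1..........
count of 1: 1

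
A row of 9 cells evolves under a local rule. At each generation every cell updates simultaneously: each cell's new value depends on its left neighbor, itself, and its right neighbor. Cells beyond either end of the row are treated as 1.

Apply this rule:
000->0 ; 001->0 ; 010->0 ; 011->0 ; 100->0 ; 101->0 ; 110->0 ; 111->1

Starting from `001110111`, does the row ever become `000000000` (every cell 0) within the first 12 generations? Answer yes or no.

yes

generation 1: 000100011
generation 2: 000000001
generation 3: 000000000
all cells are 0 at generation 3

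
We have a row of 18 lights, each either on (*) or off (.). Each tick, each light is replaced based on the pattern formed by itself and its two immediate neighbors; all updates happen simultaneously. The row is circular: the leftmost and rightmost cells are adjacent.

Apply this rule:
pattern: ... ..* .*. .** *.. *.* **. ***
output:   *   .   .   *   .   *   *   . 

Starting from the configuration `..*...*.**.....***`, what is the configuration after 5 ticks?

**...*..*..*.*..*.

tick 1: ....*..***.***.*.*
tick 2: .**....*.***.**.*.
tick 3: .**.**..**.*****..
tick 4: .*****..****...*.*
tick 5: **...*..*..*.*..*.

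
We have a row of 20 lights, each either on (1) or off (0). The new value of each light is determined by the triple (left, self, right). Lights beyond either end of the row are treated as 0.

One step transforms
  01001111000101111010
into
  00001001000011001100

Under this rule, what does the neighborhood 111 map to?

At position 5 the neighborhood is 111; the next row has 0 there.

0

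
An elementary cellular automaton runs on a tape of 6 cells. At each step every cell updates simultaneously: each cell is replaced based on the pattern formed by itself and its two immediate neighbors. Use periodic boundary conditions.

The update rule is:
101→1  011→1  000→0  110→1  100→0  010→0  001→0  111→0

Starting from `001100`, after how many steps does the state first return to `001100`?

001100

1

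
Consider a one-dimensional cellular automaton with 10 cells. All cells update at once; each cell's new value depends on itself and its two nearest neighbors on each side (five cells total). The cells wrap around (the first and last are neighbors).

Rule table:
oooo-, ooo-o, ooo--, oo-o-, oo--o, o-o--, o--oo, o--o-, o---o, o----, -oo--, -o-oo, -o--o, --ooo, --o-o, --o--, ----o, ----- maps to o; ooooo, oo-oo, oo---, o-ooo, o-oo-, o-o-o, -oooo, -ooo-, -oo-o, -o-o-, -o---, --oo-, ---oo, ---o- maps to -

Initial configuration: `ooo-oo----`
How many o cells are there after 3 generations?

8

generation 1: o-o--o-oo-
generation 2: --ooooo--o
generation 3: ooo--ooooo
count of o: 8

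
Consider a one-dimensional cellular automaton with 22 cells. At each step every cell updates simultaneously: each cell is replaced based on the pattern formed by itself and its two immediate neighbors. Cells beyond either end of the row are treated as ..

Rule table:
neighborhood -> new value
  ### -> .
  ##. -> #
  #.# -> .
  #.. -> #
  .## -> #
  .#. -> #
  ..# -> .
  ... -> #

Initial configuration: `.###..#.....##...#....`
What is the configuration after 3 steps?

.#.##.#####.####.#####
.#.##.#...#.#..#.#...#
.#.##.###.#.##.#.###.#

.#.##.###.#.##.#.###.#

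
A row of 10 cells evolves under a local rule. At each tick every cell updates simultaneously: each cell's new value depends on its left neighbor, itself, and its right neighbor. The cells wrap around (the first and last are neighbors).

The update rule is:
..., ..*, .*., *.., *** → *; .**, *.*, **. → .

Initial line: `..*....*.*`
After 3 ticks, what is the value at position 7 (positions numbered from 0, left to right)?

*

tick 1: ********.*
tick 2: *******...
tick 3: .*****.***
position 7 holds *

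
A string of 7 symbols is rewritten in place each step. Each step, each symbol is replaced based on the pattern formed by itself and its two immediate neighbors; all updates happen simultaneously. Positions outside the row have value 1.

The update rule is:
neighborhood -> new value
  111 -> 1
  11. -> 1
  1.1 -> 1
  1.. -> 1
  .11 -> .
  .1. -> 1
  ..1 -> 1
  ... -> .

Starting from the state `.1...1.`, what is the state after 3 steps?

11111.1

step 1: 111.111
step 2: 1111.11
step 3: 11111.1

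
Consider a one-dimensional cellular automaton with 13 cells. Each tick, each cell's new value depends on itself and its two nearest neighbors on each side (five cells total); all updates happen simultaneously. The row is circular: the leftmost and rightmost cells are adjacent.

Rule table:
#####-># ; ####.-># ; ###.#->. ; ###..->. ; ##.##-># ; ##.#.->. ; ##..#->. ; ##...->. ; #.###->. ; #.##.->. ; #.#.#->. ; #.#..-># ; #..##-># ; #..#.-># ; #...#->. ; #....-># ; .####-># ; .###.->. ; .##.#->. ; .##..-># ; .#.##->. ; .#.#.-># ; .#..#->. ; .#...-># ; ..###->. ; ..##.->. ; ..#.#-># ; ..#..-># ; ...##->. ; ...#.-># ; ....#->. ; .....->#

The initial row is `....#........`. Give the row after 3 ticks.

##.##########
#.#.#########
.....########

.....########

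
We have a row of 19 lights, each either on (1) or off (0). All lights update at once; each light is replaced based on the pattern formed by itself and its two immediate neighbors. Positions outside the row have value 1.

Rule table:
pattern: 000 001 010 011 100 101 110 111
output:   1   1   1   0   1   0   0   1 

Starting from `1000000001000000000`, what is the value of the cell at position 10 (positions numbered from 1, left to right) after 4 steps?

1

step 1: 0111111111111111111
step 2: 0011111111111111111
step 3: 1101111111111111111
step 4: 1000111111111111111
position 10 holds 1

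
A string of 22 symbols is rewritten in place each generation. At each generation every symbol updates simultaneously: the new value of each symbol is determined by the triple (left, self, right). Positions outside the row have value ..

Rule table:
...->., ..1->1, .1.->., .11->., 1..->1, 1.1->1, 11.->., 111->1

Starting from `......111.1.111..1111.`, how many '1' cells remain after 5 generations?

12

generation 1: .....1.1.1.1.1.11.11.1
generation 2: ....1.1.1.1.1.1..1..1.
generation 3: ...1.1.1.1.1.1.11.11.1
generation 4: ..1.1.1.1.1.1.1..1..1.
generation 5: .1.1.1.1.1.1.1.11.11.1
count of 1: 12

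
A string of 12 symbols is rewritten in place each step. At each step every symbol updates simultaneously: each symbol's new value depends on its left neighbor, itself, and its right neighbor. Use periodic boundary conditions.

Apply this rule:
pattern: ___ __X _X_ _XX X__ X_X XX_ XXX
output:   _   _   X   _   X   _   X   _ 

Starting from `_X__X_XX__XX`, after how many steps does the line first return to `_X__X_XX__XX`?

12

step 1: _XX_X__XX__X
step 2: __X_XX__XX_X
step 3: X_X__XX__X_X
step 4: X_XX__XX_X__
step 5: X__XX__X_XX_
step 6: XX__XX_X__X_
step 7: _XX__X_XX_X_
step 8: __XX_X__X_XX
step 9: X__X_XX_X__X
step 10: XX_X__X_XX__
step 11: _X_XX_X__XX_
step 12: _X__X_XX__XX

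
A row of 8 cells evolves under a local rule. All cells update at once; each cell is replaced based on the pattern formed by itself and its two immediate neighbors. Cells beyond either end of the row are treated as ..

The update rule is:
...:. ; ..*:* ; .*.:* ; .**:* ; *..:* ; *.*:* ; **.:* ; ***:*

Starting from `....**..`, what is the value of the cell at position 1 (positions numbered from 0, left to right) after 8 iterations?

*

iteration 1: ...****.
iteration 2: ..******
iteration 3: .*******
iteration 4: ********
iteration 5: ********  (fixed point — unchanged through iteration 8)
position 1 holds *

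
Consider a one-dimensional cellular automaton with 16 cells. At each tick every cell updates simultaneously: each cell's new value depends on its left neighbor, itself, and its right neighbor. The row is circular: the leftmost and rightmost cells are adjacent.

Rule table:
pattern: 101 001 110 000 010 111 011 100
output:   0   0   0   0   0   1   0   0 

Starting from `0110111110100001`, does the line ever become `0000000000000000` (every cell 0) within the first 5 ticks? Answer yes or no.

0000011100000000
0000001000000000
0000000000000000
all cells are 0 at tick 3

yes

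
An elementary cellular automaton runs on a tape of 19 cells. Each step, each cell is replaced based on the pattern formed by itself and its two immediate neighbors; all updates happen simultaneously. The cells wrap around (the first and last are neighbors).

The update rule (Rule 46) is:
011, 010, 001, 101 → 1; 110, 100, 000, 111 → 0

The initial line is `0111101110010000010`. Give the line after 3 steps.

1100011000110000110
1000110001100001101
0001100011000011011

0001100011000011011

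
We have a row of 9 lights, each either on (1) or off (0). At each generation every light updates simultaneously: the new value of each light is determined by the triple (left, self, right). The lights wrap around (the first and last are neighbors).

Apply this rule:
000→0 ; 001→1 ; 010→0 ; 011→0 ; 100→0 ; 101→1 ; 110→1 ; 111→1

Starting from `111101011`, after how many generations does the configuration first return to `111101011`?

generation 1: 111110101
generation 2: 111111010
generation 3: 011111101
generation 4: 101111110
generation 5: 010111111
generation 6: 101011111
generation 7: 110101111
generation 8: 111010111
generation 9: 111101011

9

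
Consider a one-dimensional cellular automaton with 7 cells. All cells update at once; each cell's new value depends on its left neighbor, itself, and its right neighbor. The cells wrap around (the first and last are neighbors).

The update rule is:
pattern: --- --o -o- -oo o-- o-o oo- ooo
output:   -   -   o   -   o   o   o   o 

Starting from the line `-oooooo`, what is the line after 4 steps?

oooo-oo

step 1: o-ooooo
step 2: oo-oooo
step 3: ooo-ooo
step 4: oooo-oo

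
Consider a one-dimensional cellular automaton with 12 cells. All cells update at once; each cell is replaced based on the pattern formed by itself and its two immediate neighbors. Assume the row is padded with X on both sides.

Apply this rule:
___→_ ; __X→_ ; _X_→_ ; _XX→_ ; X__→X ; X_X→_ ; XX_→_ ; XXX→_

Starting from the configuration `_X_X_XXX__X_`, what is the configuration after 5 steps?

step 1: ________X___
step 2: X________X__
step 3: _X________X_
step 4: __X_________
step 5: X__X________

X__X________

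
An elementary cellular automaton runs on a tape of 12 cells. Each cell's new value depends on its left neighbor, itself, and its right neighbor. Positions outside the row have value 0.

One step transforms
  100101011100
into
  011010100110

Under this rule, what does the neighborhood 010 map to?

0

At position 0 the neighborhood is 010; the next row has 0 there.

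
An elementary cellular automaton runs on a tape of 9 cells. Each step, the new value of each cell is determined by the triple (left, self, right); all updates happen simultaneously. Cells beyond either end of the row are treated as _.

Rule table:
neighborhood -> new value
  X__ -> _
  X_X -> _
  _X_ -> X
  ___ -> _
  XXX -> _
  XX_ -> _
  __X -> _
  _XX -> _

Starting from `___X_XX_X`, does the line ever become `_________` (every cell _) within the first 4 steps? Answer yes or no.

no

___X____X
___X____X  (fixed point — unchanged through step 4)
step 4 is ___X____X, still not uniform _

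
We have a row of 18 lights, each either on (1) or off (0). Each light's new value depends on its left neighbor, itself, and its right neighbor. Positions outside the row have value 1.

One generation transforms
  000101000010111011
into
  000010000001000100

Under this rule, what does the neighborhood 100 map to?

At position 0 the neighborhood is 100; the next row has 0 there.

0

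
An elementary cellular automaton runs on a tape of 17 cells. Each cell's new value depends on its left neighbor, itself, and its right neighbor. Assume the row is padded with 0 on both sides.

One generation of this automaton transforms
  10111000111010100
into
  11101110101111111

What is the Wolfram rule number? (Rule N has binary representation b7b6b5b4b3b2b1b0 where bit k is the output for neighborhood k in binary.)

125

position 3: 111 → 0  (bit 7 = 0)
position 4: 110 → 1  (bit 6 = 1)
position 1: 101 → 1  (bit 5 = 1)
position 5: 100 → 1  (bit 4 = 1)
position 2: 011 → 1  (bit 3 = 1)
position 0: 010 → 1  (bit 2 = 1)
position 7: 001 → 0  (bit 1 = 0)
position 6: 000 → 1  (bit 0 = 1)
bits b7..b0 = 01111101 = 125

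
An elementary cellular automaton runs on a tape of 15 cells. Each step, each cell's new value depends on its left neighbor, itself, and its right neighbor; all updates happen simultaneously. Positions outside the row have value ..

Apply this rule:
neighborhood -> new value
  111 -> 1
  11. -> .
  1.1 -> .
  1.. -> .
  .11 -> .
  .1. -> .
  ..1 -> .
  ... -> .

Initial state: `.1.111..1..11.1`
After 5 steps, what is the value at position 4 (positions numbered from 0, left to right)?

....1..........
...............
...............  (fixed point — unchanged through step 5)
position 4 holds .

.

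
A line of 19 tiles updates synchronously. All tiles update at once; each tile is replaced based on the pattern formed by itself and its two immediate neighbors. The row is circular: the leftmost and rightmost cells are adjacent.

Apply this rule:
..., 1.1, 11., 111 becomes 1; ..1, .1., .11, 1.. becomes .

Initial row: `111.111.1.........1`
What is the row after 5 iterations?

11..1111..11..1111.

iteration 1: 1111.111..1111111..
iteration 2: .1111.11...111111..
iteration 3: ..1111.1.1..11111.1
iteration 4: ...1111.1....11111.
iteration 5: 11..1111..11..1111.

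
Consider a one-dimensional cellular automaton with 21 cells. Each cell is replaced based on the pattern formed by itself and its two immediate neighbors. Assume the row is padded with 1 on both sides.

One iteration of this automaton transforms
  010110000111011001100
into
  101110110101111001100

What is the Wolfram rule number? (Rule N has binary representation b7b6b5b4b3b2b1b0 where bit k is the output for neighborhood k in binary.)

105

position 10: 111 → 0  (bit 7 = 0)
position 4: 110 → 1  (bit 6 = 1)
position 0: 101 → 1  (bit 5 = 1)
position 5: 100 → 0  (bit 4 = 0)
position 3: 011 → 1  (bit 3 = 1)
position 1: 010 → 0  (bit 2 = 0)
position 8: 001 → 0  (bit 1 = 0)
position 6: 000 → 1  (bit 0 = 1)
bits b7..b0 = 01101001 = 105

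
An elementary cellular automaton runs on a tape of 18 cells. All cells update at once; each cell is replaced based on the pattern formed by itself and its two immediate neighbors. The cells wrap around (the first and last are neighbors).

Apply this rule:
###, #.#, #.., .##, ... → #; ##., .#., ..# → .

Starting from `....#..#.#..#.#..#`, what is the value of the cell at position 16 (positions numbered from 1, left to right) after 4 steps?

step 1: ###..#..#.#..#.#..
step 2: ##.#..#..#.#..#.#.
step 3: #.#.#..#..#.#..#.#
step 4: .#.#.#..#..#.#..##
position 16 holds .

.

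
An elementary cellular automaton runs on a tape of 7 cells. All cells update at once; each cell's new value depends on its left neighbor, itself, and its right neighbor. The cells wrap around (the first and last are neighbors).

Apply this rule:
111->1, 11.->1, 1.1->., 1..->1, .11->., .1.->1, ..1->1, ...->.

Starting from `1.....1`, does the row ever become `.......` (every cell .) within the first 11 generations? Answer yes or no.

11...1.
.11.11.
1.1..11
1.111.1
1..11..
111.111
111..11
11111.1
11111..
.111111
..11111
generation 11 is ..11111, still not uniform .

no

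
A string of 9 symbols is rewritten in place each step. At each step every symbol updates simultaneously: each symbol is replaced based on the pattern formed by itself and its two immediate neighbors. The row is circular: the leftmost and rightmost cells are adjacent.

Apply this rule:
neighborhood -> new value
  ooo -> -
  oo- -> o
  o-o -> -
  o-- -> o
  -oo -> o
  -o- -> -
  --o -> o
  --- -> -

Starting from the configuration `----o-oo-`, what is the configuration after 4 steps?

oo-o----o

step 1: ---o--ooo
step 2: o-o-ooo-o
step 3: o---o-o-o
step 4: oo-o----o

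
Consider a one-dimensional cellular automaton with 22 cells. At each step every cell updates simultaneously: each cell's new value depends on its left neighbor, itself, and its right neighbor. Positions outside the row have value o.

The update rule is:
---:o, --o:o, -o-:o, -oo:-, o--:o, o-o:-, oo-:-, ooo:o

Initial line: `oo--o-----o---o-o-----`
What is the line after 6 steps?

step 1: o-ooooooooooooo-oooooo
step 2: ---ooooooooooo---ooooo
step 3: ooo-ooooooooo-ooo-oooo
step 4: oo---ooooooo---o---ooo
step 5: o-ooo-ooooo-ooooooo-oo
step 6: ---o---ooo---ooooo---o

---o---ooo---ooooo---o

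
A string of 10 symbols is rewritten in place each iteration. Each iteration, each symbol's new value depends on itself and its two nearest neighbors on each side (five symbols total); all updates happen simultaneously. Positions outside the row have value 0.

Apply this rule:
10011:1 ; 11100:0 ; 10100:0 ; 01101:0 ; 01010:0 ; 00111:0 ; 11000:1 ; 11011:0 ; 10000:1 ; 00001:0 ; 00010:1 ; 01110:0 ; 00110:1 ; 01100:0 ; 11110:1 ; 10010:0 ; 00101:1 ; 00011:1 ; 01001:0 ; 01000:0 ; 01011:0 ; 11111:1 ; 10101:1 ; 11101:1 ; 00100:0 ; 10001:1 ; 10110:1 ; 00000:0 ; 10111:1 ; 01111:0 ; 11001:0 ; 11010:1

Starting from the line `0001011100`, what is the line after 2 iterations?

0110100110

0011010011
0110100110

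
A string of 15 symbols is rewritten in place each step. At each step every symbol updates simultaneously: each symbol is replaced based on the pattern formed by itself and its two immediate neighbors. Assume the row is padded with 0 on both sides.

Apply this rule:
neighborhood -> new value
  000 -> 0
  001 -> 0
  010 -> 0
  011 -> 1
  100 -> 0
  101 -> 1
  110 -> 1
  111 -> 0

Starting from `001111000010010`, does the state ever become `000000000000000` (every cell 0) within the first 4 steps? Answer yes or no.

step 1: 001001000000000
step 2: 000000000000000
all cells are 0 at step 2

yes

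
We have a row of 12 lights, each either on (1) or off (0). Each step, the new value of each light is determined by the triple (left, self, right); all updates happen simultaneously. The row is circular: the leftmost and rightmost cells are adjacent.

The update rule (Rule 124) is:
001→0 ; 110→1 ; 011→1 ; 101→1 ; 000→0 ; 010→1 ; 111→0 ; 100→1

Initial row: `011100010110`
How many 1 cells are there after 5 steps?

8

010110011111
111111010001
000001111001
100001001101
110001101111
count of 1: 8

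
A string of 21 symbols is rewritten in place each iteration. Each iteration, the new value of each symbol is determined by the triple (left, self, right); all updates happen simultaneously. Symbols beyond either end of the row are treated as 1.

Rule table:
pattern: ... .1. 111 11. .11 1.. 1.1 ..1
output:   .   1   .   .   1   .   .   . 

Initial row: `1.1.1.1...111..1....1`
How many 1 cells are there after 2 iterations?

..1.1.1...1....1....1
..1.1.1...1....1....1
count of 1: 6

6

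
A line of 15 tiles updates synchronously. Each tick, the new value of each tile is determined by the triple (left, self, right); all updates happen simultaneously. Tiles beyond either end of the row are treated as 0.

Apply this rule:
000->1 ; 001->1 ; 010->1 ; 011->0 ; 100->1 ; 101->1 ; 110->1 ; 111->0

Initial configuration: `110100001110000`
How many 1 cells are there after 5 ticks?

tick 1: 011111110011111
tick 2: 100000011100001
tick 3: 111111100111111
tick 4: 000000111000001
tick 5: 111111001111111
count of 1: 13

13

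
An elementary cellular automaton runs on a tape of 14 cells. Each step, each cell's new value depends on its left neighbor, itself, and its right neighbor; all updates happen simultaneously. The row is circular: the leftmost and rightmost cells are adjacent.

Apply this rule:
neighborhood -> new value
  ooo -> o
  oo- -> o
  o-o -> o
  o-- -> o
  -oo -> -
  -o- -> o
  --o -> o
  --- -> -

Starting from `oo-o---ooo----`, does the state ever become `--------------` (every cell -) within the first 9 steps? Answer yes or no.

-oooo-o-ooo--o
o-oooooo-ooooo
oo-oooooo-oooo
ooo-oooooo-ooo
oooo-oooooo-oo
ooooo-oooooo-o
oooooo-oooooo-
-oooooo-oooooo
o-oooooo-ooooo
step 9 is o-oooooo-ooooo, still not uniform -

no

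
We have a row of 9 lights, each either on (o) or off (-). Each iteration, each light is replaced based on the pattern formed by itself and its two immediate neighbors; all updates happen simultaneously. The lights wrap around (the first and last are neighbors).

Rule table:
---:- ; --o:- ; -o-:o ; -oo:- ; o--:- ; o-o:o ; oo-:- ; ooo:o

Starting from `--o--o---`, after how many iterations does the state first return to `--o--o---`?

1

iteration 1: --o--o---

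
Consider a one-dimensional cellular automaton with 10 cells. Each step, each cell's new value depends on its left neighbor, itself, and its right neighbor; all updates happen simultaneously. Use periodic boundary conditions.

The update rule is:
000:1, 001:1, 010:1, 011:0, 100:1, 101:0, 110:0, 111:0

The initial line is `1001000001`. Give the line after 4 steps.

0111111110
1000000001
0111111110  (repeats step 1; period 2)
step 4: 1000000001

1000000001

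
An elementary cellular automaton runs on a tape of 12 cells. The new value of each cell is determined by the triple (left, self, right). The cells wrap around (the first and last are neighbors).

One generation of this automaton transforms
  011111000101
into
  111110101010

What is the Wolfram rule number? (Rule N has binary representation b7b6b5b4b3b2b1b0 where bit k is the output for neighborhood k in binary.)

position 2: 111 → 1  (bit 7 = 1)
position 5: 110 → 0  (bit 6 = 0)
position 0: 101 → 1  (bit 5 = 1)
position 6: 100 → 1  (bit 4 = 1)
position 1: 011 → 1  (bit 3 = 1)
position 9: 010 → 0  (bit 2 = 0)
position 8: 001 → 1  (bit 1 = 1)
position 7: 000 → 0  (bit 0 = 0)
bits b7..b0 = 10111010 = 186

186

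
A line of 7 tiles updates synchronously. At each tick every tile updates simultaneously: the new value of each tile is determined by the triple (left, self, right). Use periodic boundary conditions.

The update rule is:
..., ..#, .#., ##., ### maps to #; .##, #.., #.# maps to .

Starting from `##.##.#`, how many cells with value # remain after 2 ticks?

4

##..#..
.#.##.#
count of #: 4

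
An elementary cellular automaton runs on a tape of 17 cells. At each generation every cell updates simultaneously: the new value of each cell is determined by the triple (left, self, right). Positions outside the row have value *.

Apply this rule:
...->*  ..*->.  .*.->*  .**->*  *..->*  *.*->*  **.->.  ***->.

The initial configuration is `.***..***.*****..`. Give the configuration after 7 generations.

**..*.*..**....*.
..*.****.*.***.**
*.***...****..**.
.**..**.*...*.*.*
**.*.*.****.*****
..******...**....
*.*.....**.*.***.

*.*.....**.*.***.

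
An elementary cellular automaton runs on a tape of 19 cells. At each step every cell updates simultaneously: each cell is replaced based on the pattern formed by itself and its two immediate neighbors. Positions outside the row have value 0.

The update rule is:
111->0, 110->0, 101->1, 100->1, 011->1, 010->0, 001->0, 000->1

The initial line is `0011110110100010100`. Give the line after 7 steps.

1001011010101010101

1010001101011001011
0101101010110100110
0011010101101010101
1010101011010101010
0101010110101010101
0010101101010101010
1001011010101010101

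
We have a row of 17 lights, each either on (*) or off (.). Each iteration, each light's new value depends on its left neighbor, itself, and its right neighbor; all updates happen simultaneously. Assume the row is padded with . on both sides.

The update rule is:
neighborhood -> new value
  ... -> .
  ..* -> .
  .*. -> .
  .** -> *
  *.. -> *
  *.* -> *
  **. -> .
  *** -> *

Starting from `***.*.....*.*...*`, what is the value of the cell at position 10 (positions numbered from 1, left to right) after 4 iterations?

**.*.*.....*.*...
*.*.*.*.....*.*..
.*.*.*.*.....*.*.
..*.*.*.*.....*.*
position 10 holds .

.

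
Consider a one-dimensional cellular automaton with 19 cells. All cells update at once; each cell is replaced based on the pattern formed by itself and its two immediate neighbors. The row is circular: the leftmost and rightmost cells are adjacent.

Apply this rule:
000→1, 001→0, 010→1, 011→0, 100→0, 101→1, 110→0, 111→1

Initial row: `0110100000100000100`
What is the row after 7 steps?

step 1: 0001101110101110101
step 2: 0100010101110101111
step 3: 1101011110101110110
step 4: 0011101101110101001
step 5: 0001010010101111001
step 6: 0101110011110110001
step 7: 1110100001101000101

1110100001101000101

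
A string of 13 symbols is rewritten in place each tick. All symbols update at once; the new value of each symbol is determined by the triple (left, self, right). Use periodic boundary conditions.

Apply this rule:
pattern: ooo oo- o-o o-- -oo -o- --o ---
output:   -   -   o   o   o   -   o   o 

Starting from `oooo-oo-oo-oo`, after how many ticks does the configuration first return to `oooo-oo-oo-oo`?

tick 1: ----oo-oo-oo-
tick 2: ooooo-oo-oo-o
tick 3: -----oo-oo-oo
tick 4: oooooo-oo-oo-
tick 5: o-----oo-oo-o
tick 6: -oooooo-oo-oo
tick 7: oo-----oo-oo-
tick 8: o-oooooo-oo-o
tick 9: -oo-----oo-oo
tick 10: oo-oooooo-oo-
tick 11: o-oo-----oo-o
tick 12: -oo-oooooo-oo
tick 13: oo-oo-----oo-
tick 14: o-oo-oooooo-o
tick 15: -oo-oo-----oo
tick 16: oo-oo-oooooo-
tick 17: o-oo-oo-----o
tick 18: -oo-oo-oooooo
tick 19: oo-oo-oo-----
tick 20: o-oo-oo-ooooo
tick 21: -oo-oo-oo----
tick 22: oo-oo-oo-oooo
tick 23: --oo-oo-oo---
tick 24: ooo-oo-oo-ooo
tick 25: ---oo-oo-oo--
tick 26: oooo-oo-oo-oo

26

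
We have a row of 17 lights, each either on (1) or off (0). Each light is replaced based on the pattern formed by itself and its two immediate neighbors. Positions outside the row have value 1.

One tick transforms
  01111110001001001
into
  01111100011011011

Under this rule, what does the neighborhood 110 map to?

0

At position 6 the neighborhood is 110; the next row has 0 there.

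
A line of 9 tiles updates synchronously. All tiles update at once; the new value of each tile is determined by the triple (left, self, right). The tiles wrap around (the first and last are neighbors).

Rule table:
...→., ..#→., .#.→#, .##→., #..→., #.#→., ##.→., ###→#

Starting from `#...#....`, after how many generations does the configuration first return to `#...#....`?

1

generation 1: #...#....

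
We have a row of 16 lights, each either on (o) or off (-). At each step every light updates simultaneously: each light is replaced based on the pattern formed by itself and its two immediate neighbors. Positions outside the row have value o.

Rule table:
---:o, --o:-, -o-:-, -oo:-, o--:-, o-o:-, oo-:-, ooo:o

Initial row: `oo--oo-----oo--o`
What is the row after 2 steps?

--oooo--o--oooo-

o------ooo------
--oooo--o--oooo-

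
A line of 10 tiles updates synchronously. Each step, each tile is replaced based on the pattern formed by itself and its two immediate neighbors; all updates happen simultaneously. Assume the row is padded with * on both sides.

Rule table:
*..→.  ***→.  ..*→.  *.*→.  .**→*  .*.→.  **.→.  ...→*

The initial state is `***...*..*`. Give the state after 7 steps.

...*****.*

step 1: ....*....*
step 2: .**...**.*
step 3: .*..*.*..*
step 4: .........*
step 5: .*******.*
step 6: .*.......*
step 7: ...*****.*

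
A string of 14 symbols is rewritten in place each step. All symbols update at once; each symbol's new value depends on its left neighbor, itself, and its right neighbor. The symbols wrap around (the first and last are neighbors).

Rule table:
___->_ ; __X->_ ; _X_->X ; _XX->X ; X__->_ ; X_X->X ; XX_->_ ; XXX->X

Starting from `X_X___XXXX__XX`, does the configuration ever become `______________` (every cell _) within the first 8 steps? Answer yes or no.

no

step 1: _XX___XXX___XX
step 2: XX____XX____X_
step 3: X_____X_____XX
step 4: ______X_____XX
step 5: ______X_____X_
step 6: ______X_____X_  (fixed point — unchanged through step 8)
step 8 is ______X_____X_, still not uniform _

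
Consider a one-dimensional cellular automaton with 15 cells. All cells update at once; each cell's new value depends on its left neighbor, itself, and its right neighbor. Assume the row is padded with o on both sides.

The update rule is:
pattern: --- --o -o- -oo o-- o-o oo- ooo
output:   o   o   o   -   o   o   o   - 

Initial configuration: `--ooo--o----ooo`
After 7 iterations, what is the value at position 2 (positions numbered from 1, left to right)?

o

iteration 1: oo--oooooooo---
iteration 2: -ooo-------oooo
iteration 3: o--oooooooo----
iteration 4: ooo-------ooooo
iteration 5: --oooooooo-----
iteration 6: oo-------oooooo
iteration 7: -oooooooo------
position 2 holds o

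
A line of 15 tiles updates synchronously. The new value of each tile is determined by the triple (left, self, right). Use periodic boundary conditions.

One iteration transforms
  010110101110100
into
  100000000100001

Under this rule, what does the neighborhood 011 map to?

0

At position 3 the neighborhood is 011; the next row has 0 there.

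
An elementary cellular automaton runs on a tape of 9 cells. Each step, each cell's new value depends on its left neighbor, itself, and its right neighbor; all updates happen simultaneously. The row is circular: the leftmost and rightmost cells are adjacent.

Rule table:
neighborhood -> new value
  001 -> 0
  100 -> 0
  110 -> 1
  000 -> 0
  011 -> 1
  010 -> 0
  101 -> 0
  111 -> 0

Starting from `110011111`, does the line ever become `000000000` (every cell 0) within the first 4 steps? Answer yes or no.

yes

010010000
000000000
all cells are 0 at step 2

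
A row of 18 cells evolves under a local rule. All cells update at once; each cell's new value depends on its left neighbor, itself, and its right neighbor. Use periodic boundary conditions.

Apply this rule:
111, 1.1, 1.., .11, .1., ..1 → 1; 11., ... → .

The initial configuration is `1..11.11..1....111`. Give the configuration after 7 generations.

.111.11.1111..1111
111.11.1111.11111.
11.11.1111.11111.1
1.11.1111.11111.11
.11.1111.11111.111
11.1111.11111.111.
1.1111.11111.111.1

1.1111.11111.111.1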